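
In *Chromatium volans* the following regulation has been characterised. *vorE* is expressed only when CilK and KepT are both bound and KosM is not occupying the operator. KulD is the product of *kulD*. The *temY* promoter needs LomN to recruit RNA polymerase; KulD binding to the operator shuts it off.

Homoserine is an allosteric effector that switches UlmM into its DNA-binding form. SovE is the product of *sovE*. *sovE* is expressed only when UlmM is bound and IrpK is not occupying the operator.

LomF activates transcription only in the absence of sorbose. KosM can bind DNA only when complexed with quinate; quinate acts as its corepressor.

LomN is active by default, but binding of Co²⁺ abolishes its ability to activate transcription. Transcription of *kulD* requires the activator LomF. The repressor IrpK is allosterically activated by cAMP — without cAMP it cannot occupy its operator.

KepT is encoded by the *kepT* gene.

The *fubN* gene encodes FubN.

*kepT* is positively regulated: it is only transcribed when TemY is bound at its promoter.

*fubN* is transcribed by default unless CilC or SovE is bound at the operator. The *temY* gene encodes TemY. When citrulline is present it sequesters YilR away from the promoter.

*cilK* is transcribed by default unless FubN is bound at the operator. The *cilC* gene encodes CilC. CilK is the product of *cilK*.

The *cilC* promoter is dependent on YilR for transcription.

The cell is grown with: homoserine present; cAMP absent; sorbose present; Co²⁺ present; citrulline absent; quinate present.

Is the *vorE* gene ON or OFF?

OFF

Citrulline is absent, so YilR is active.
No repressor is bound and YilR is active, so *cilC* is transcribed.
So CilC is produced and active.
cAMP is absent, so IrpK is inactive.
Homoserine is present, so UlmM is active.
No repressor is bound and UlmM is active, so *sovE* is transcribed.
So SovE is produced and active.
With repressor CilC bound, *fubN* is not transcribed.
So FubN is not produced.
With no repressor bound, *cilK* is transcribed.
So CilK is produced and active.
Quinate is present, so KosM is active.
Co²⁺ is present, so LomN is inactive.
Sorbose is present, so LomF is inactive.
Required activator LomF is absent, so *kulD* is not transcribed.
So KulD is not produced.
Required activator LomN is absent, so *temY* is not transcribed.
So TemY is not produced.
Required activator TemY is absent, so *kepT* is not transcribed.
So KepT is not produced.
With repressor KosM bound, *vorE* is not transcribed.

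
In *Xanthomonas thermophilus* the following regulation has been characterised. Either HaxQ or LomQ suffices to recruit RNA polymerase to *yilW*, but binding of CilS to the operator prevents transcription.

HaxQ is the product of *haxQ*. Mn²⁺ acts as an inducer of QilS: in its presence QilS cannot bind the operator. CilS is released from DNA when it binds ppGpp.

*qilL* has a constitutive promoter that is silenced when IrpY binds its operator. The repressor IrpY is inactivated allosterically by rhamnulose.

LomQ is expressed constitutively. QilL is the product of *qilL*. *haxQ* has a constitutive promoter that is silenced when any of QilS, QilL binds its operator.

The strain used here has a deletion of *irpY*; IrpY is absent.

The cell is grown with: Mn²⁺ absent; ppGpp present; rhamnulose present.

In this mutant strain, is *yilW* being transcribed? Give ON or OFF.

ON

ppGpp is present, so CilS is inactive.
Mn²⁺ is absent, so QilS is active.
IrpY is non-functional in this strain, so it has no effect.
With no repressor bound, *qilL* is transcribed.
So QilL is produced and active.
With repressor QilS bound, *haxQ* is not transcribed.
So HaxQ is not produced.
LomQ is produced constitutively and is active.
Activator LomQ is present, so *yilW* is transcribed.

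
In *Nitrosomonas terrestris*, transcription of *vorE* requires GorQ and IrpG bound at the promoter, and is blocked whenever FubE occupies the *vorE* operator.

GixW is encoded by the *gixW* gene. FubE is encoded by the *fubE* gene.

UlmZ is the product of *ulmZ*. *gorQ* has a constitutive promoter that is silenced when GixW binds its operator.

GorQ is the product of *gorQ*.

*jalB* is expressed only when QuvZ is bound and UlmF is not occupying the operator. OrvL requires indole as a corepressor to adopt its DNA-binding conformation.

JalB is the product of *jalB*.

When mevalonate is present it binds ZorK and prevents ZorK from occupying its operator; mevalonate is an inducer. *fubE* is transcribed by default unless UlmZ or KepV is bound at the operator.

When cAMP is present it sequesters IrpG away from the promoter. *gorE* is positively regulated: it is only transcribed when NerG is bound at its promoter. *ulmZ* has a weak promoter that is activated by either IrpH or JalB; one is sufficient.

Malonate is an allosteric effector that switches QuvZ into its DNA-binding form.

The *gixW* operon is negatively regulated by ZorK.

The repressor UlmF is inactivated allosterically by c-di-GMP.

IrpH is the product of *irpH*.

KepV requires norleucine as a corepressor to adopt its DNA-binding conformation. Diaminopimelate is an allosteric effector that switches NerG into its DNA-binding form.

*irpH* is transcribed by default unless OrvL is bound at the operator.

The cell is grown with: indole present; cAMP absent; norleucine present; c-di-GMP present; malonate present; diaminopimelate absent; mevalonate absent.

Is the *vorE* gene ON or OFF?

Indole is present, so OrvL is active.
With repressor OrvL bound, *irpH* is not transcribed.
So IrpH is not produced.
Malonate is present, so QuvZ is active.
c-di-GMP is present, so UlmF is inactive.
No repressor is bound and QuvZ is active, so *jalB* is transcribed.
So JalB is produced and active.
Activator JalB is present, so *ulmZ* is transcribed.
So UlmZ is produced and active.
Norleucine is present, so KepV is active.
With repressor UlmZ bound, *fubE* is not transcribed.
So FubE is not produced.
Mevalonate is absent, so ZorK is active.
With repressor ZorK bound, *gixW* is not transcribed.
So GixW is not produced.
With no repressor bound, *gorQ* is transcribed.
So GorQ is produced and active.
cAMP is absent, so IrpG is active.
No repressor is bound and GorQ and IrpG are active, so *vorE* is transcribed.

ON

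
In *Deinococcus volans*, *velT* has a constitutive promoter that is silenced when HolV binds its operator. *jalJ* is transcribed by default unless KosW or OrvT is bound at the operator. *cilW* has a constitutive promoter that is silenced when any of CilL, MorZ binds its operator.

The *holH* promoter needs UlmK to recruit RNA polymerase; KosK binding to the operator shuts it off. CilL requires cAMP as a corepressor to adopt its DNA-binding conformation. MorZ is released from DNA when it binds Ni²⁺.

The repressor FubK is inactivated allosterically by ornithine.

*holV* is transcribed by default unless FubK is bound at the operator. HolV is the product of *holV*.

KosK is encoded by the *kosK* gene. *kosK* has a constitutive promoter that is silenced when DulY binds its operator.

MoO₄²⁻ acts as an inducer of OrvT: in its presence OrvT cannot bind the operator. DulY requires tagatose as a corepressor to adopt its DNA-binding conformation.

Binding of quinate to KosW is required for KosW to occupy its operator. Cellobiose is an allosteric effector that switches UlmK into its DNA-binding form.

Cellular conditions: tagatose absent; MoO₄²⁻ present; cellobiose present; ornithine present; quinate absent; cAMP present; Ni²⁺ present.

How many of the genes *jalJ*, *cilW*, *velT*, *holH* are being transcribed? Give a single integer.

1

Quinate is absent, so KosW is inactive.
MoO₄²⁻ is present, so OrvT is inactive.
With no repressor bound, *jalJ* is transcribed.
→ *jalJ* is ON.
cAMP is present, so CilL is active.
Ni²⁺ is present, so MorZ is inactive.
With repressor CilL bound, *cilW* is not transcribed.
→ *cilW* is OFF.
Ornithine is present, so FubK is inactive.
With no repressor bound, *holV* is transcribed.
So HolV is produced and active.
With repressor HolV bound, *velT* is not transcribed.
→ *velT* is OFF.
Cellobiose is present, so UlmK is active.
Tagatose is absent, so DulY is inactive.
With no repressor bound, *kosK* is transcribed.
So KosK is produced and active.
With repressor KosK bound, *holH* is not transcribed.
→ *holH* is OFF.
1 of the 4 genes is transcribed.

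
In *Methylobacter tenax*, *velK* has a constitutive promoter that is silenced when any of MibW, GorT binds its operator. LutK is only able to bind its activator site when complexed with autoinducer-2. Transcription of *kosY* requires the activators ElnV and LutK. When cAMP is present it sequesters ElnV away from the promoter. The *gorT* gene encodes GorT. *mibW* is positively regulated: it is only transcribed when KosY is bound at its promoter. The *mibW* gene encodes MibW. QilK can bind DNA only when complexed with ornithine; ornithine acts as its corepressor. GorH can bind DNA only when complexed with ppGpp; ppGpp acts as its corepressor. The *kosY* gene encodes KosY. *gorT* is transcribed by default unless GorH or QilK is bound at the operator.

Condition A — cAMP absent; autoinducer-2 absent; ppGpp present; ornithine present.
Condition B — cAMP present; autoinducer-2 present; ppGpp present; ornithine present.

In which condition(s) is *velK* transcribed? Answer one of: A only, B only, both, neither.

both

Condition A:
cAMP is absent, so ElnV is active.
Autoinducer-2 is absent, so LutK is inactive.
Required activator LutK is absent, so *kosY* is not transcribed.
So KosY is not produced.
Required activator KosY is absent, so *mibW* is not transcribed.
So MibW is not produced.
ppGpp is present, so GorH is active.
Ornithine is present, so QilK is active.
With repressor GorH bound, *gorT* is not transcribed.
So GorT is not produced.
With no repressor bound, *velK* is transcribed.
→ *velK* is ON in A.
Condition B:
cAMP is present, so ElnV is inactive.
Autoinducer-2 is present, so LutK is active.
Required activator ElnV is absent, so *kosY* is not transcribed.
So KosY is not produced.
Required activator KosY is absent, so *mibW* is not transcribed.
So MibW is not produced.
ppGpp is present, so GorH is active.
Ornithine is present, so QilK is active.
With repressor GorH bound, *gorT* is not transcribed.
So GorT is not produced.
With no repressor bound, *velK* is transcribed.
→ *velK* is ON in B.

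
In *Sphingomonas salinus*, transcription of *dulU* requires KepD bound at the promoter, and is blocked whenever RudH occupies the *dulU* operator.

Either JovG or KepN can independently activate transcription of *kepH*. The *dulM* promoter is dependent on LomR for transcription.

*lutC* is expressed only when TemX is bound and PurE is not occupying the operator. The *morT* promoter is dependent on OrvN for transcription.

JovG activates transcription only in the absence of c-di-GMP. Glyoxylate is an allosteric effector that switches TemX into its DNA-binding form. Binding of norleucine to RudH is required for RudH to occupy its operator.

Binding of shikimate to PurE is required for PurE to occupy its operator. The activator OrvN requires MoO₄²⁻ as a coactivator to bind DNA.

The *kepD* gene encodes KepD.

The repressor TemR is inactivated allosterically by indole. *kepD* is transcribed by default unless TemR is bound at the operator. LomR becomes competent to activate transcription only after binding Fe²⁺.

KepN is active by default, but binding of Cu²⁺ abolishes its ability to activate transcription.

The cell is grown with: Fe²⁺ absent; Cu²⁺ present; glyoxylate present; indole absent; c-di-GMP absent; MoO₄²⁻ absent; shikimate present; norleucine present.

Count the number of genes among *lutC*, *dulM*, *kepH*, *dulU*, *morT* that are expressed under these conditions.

Shikimate is present, so PurE is active.
Glyoxylate is present, so TemX is active.
With repressor PurE bound, *lutC* is not transcribed.
→ *lutC* is OFF.
Fe²⁺ is absent, so LomR is inactive.
Required activator LomR is absent, so *dulM* is not transcribed.
→ *dulM* is OFF.
c-di-GMP is absent, so JovG is active.
Cu²⁺ is present, so KepN is inactive.
Activator JovG is present, so *kepH* is transcribed.
→ *kepH* is ON.
Indole is absent, so TemR is active.
With repressor TemR bound, *kepD* is not transcribed.
So KepD is not produced.
Norleucine is present, so RudH is active.
With repressor RudH bound, *dulU* is not transcribed.
→ *dulU* is OFF.
MoO₄²⁻ is absent, so OrvN is inactive.
Required activator OrvN is absent, so *morT* is not transcribed.
→ *morT* is OFF.
1 of the 5 genes is transcribed.

1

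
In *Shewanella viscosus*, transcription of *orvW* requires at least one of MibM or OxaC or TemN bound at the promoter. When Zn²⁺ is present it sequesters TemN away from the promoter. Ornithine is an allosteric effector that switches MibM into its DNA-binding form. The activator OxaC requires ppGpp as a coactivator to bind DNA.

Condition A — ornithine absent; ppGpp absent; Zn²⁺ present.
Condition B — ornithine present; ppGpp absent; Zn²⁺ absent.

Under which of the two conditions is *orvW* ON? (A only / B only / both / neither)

Condition A:
Ornithine is absent, so MibM is inactive.
ppGpp is absent, so OxaC is inactive.
Zn²⁺ is present, so TemN is inactive.
No activator is available at the *orvW* promoter, so *orvW* is not transcribed.
→ *orvW* is OFF in A.
Condition B:
Ornithine is present, so MibM is active.
ppGpp is absent, so OxaC is inactive.
Zn²⁺ is absent, so TemN is active.
Activator MibM is present, so *orvW* is transcribed.
→ *orvW* is ON in B.

B only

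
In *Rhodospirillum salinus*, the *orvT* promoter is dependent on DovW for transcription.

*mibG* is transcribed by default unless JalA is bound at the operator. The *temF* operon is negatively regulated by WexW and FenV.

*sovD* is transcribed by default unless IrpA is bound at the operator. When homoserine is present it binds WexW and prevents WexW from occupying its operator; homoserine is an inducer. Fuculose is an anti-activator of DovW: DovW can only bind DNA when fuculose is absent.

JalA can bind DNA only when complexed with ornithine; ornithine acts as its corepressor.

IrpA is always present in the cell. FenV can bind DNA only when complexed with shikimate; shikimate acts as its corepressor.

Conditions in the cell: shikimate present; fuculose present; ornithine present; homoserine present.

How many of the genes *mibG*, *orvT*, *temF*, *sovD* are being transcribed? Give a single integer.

Ornithine is present, so JalA is active.
With repressor JalA bound, *mibG* is not transcribed.
→ *mibG* is OFF.
Fuculose is present, so DovW is inactive.
Required activator DovW is absent, so *orvT* is not transcribed.
→ *orvT* is OFF.
Homoserine is present, so WexW is inactive.
Shikimate is present, so FenV is active.
With repressor FenV bound, *temF* is not transcribed.
→ *temF* is OFF.
IrpA is produced constitutively and is active.
With repressor IrpA bound, *sovD* is not transcribed.
→ *sovD* is OFF.
0 of the 4 genes are transcribed.

0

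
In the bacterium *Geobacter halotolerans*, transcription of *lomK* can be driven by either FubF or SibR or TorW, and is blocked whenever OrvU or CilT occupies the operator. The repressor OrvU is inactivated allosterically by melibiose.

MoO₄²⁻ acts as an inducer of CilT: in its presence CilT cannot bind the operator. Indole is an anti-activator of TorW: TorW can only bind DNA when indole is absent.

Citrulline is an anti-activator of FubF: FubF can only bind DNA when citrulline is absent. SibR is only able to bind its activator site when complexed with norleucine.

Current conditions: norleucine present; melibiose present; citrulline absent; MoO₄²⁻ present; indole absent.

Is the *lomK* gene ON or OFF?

ON

Citrulline is absent, so FubF is active.
Melibiose is present, so OrvU is inactive.
MoO₄²⁻ is present, so CilT is inactive.
Norleucine is present, so SibR is active.
Indole is absent, so TorW is active.
Activator FubF is present, so *lomK* is transcribed.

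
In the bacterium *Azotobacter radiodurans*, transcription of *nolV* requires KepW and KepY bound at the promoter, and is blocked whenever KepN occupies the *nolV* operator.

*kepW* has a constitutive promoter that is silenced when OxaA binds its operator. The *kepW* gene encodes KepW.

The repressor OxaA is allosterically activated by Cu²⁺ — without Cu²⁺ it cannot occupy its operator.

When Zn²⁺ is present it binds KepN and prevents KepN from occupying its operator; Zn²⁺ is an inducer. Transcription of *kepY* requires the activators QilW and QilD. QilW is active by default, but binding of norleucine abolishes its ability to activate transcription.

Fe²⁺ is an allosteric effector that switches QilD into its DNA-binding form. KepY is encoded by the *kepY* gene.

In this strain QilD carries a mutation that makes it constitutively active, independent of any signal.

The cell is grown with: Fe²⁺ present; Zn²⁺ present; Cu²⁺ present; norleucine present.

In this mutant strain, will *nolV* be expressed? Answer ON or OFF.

OFF

Cu²⁺ is present, so OxaA is active.
With repressor OxaA bound, *kepW* is not transcribed.
So KepW is not produced.
Norleucine is present, so QilW is inactive.
QilD is constitutively active in this strain.
Required activator QilW is absent, so *kepY* is not transcribed.
So KepY is not produced.
Zn²⁺ is present, so KepN is inactive.
Required activator KepW is absent, so *nolV* is not transcribed.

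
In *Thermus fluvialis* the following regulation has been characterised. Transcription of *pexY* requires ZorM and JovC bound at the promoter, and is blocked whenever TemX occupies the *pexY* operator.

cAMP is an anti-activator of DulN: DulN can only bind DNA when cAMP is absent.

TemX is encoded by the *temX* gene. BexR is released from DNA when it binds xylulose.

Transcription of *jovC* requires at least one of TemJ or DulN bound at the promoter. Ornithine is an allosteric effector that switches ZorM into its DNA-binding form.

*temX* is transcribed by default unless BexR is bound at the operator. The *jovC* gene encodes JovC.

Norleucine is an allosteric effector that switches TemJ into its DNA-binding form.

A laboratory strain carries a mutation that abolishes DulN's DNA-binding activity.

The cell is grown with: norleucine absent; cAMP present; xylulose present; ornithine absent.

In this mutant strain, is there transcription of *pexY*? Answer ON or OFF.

Xylulose is present, so BexR is inactive.
With no repressor bound, *temX* is transcribed.
So TemX is produced and active.
Ornithine is absent, so ZorM is inactive.
Norleucine is absent, so TemJ is inactive.
DulN is non-functional in this strain, so it has no effect.
No activator is available at the *jovC* promoter, so *jovC* is not transcribed.
So JovC is not produced.
With repressor TemX bound, *pexY* is not transcribed.

OFF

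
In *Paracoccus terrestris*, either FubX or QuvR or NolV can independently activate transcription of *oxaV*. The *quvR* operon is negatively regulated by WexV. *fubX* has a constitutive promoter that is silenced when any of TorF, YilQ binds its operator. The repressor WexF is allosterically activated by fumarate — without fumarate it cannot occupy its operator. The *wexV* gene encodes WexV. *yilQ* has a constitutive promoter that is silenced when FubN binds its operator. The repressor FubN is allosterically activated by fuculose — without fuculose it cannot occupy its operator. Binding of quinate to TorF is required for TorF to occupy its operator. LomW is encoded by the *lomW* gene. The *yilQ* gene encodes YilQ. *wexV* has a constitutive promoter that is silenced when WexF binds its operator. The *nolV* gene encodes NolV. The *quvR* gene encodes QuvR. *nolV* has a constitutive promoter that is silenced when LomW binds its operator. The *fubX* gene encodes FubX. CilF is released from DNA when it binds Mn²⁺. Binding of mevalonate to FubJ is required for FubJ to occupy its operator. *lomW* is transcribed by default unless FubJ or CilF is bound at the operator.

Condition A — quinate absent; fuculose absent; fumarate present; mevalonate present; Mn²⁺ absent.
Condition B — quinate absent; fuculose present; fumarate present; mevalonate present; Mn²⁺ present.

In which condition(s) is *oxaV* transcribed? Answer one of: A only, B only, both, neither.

Condition A:
Quinate is absent, so TorF is inactive.
Fuculose is absent, so FubN is inactive.
With no repressor bound, *yilQ* is transcribed.
So YilQ is produced and active.
With repressor YilQ bound, *fubX* is not transcribed.
So FubX is not produced.
Fumarate is present, so WexF is active.
With repressor WexF bound, *wexV* is not transcribed.
So WexV is not produced.
With no repressor bound, *quvR* is transcribed.
So QuvR is produced and active.
Mevalonate is present, so FubJ is active.
Mn²⁺ is absent, so CilF is active.
With repressor FubJ bound, *lomW* is not transcribed.
So LomW is not produced.
With no repressor bound, *nolV* is transcribed.
So NolV is produced and active.
Activator QuvR is present, so *oxaV* is transcribed.
→ *oxaV* is ON in A.
Condition B:
Quinate is absent, so TorF is inactive.
Fuculose is present, so FubN is active.
With repressor FubN bound, *yilQ* is not transcribed.
So YilQ is not produced.
With no repressor bound, *fubX* is transcribed.
So FubX is produced and active.
Fumarate is present, so WexF is active.
With repressor WexF bound, *wexV* is not transcribed.
So WexV is not produced.
With no repressor bound, *quvR* is transcribed.
So QuvR is produced and active.
Mevalonate is present, so FubJ is active.
Mn²⁺ is present, so CilF is inactive.
With repressor FubJ bound, *lomW* is not transcribed.
So LomW is not produced.
With no repressor bound, *nolV* is transcribed.
So NolV is produced and active.
Activator FubX is present, so *oxaV* is transcribed.
→ *oxaV* is ON in B.

both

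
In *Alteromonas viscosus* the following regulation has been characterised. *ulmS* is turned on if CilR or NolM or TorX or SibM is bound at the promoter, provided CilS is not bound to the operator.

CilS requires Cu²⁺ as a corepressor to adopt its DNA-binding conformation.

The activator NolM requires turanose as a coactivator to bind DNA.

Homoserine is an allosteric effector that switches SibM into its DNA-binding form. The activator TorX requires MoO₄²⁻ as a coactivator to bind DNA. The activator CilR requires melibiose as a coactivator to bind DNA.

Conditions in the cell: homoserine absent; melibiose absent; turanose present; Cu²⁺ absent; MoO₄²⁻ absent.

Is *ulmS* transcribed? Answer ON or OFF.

ON

Melibiose is absent, so CilR is inactive.
Cu²⁺ is absent, so CilS is inactive.
Turanose is present, so NolM is active.
MoO₄²⁻ is absent, so TorX is inactive.
Homoserine is absent, so SibM is inactive.
Activator NolM is present, so *ulmS* is transcribed.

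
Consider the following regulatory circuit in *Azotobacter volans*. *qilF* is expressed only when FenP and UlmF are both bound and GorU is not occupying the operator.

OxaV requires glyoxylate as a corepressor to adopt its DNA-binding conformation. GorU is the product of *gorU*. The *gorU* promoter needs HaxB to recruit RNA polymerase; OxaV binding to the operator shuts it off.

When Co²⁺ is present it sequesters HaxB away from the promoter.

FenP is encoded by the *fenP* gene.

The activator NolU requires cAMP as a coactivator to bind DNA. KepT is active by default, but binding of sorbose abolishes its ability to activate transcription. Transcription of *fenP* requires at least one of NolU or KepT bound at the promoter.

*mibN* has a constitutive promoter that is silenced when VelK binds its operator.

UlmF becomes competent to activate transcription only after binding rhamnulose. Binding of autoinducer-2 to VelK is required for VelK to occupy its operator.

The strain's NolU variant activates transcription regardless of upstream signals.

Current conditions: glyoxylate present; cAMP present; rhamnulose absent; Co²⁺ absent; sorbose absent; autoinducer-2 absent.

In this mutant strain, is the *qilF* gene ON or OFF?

NolU is constitutively active in this strain.
Sorbose is absent, so KepT is active.
Activator NolU is present, so *fenP* is transcribed.
So FenP is produced and active.
Co²⁺ is absent, so HaxB is active.
Glyoxylate is present, so OxaV is active.
With repressor OxaV bound, *gorU* is not transcribed.
So GorU is not produced.
Rhamnulose is absent, so UlmF is inactive.
Required activator UlmF is absent, so *qilF* is not transcribed.

OFF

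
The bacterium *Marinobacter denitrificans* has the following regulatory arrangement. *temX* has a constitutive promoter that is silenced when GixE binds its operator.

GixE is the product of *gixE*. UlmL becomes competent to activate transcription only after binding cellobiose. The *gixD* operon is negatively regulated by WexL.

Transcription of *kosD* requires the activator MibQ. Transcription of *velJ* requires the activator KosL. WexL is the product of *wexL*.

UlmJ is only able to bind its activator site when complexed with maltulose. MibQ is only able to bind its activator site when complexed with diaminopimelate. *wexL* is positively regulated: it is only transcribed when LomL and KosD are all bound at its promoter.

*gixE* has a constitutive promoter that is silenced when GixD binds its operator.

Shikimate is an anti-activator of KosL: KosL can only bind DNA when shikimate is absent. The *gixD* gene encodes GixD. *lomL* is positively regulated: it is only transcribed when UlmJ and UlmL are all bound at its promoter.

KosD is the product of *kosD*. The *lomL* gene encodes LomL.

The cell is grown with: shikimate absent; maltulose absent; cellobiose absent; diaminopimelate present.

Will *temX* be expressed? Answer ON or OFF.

Maltulose is absent, so UlmJ is inactive.
Cellobiose is absent, so UlmL is inactive.
Required activator UlmJ is absent, so *lomL* is not transcribed.
So LomL is not produced.
Diaminopimelate is present, so MibQ is active.
No repressor is bound and MibQ is active, so *kosD* is transcribed.
So KosD is produced and active.
Required activator LomL is absent, so *wexL* is not transcribed.
So WexL is not produced.
With no repressor bound, *gixD* is transcribed.
So GixD is produced and active.
With repressor GixD bound, *gixE* is not transcribed.
So GixE is not produced.
With no repressor bound, *temX* is transcribed.

ON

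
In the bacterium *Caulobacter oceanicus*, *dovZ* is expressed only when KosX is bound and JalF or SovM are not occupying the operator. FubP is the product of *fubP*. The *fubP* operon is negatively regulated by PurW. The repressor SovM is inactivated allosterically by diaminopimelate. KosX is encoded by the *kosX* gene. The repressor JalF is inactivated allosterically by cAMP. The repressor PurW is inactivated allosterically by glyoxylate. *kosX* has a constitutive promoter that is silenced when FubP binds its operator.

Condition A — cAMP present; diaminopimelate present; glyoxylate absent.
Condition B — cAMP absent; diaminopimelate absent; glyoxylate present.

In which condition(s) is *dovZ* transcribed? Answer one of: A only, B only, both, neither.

Condition A:
cAMP is present, so JalF is inactive.
Diaminopimelate is present, so SovM is inactive.
Glyoxylate is absent, so PurW is active.
With repressor PurW bound, *fubP* is not transcribed.
So FubP is not produced.
With no repressor bound, *kosX* is transcribed.
So KosX is produced and active.
No repressor is bound and KosX is active, so *dovZ* is transcribed.
→ *dovZ* is ON in A.
Condition B:
cAMP is absent, so JalF is active.
Diaminopimelate is absent, so SovM is active.
Glyoxylate is present, so PurW is inactive.
With no repressor bound, *fubP* is transcribed.
So FubP is produced and active.
With repressor FubP bound, *kosX* is not transcribed.
So KosX is not produced.
With repressor JalF bound, *dovZ* is not transcribed.
→ *dovZ* is OFF in B.

A only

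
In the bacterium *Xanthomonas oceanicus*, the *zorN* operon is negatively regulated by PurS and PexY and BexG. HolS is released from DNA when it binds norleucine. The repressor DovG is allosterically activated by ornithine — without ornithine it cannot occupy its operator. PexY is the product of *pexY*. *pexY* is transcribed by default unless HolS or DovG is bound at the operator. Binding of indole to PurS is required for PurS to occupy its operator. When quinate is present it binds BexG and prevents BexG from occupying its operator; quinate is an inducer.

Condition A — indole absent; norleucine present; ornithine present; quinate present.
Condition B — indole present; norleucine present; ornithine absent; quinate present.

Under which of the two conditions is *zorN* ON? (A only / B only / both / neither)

Condition A:
Indole is absent, so PurS is inactive.
Norleucine is present, so HolS is inactive.
Ornithine is present, so DovG is active.
With repressor DovG bound, *pexY* is not transcribed.
So PexY is not produced.
Quinate is present, so BexG is inactive.
With no repressor bound, *zorN* is transcribed.
→ *zorN* is ON in A.
Condition B:
Indole is present, so PurS is active.
Norleucine is present, so HolS is inactive.
Ornithine is absent, so DovG is inactive.
With no repressor bound, *pexY* is transcribed.
So PexY is produced and active.
Quinate is present, so BexG is inactive.
With repressor PurS bound, *zorN* is not transcribed.
→ *zorN* is OFF in B.

A only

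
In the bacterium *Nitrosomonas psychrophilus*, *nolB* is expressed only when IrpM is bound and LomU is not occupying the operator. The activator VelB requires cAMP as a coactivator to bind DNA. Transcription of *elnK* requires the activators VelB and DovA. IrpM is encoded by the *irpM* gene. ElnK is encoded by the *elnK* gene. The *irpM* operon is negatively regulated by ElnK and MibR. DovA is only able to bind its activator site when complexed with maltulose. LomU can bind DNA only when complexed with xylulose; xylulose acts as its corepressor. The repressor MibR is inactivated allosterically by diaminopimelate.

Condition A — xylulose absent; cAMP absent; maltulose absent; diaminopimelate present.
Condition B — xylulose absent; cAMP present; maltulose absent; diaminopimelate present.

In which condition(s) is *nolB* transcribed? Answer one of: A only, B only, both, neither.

Condition A:
Xylulose is absent, so LomU is inactive.
cAMP is absent, so VelB is inactive.
Maltulose is absent, so DovA is inactive.
Required activator VelB is absent, so *elnK* is not transcribed.
So ElnK is not produced.
Diaminopimelate is present, so MibR is inactive.
With no repressor bound, *irpM* is transcribed.
So IrpM is produced and active.
No repressor is bound and IrpM is active, so *nolB* is transcribed.
→ *nolB* is ON in A.
Condition B:
Xylulose is absent, so LomU is inactive.
cAMP is present, so VelB is active.
Maltulose is absent, so DovA is inactive.
Required activator DovA is absent, so *elnK* is not transcribed.
So ElnK is not produced.
Diaminopimelate is present, so MibR is inactive.
With no repressor bound, *irpM* is transcribed.
So IrpM is produced and active.
No repressor is bound and IrpM is active, so *nolB* is transcribed.
→ *nolB* is ON in B.

both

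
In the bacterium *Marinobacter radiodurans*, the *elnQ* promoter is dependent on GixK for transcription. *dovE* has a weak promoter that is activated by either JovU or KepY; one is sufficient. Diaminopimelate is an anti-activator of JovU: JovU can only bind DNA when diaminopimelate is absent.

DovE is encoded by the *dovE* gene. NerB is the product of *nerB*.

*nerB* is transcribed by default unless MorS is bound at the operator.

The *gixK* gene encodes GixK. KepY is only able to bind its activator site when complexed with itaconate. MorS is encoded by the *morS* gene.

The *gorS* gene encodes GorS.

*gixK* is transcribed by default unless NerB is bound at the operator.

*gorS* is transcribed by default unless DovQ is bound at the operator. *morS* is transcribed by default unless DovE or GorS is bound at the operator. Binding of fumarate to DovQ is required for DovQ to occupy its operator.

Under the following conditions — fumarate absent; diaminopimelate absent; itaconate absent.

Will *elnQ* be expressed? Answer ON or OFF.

OFF

Diaminopimelate is absent, so JovU is active.
Itaconate is absent, so KepY is inactive.
Activator JovU is present, so *dovE* is transcribed.
So DovE is produced and active.
Fumarate is absent, so DovQ is inactive.
With no repressor bound, *gorS* is transcribed.
So GorS is produced and active.
With repressor DovE bound, *morS* is not transcribed.
So MorS is not produced.
With no repressor bound, *nerB* is transcribed.
So NerB is produced and active.
With repressor NerB bound, *gixK* is not transcribed.
So GixK is not produced.
Required activator GixK is absent, so *elnQ* is not transcribed.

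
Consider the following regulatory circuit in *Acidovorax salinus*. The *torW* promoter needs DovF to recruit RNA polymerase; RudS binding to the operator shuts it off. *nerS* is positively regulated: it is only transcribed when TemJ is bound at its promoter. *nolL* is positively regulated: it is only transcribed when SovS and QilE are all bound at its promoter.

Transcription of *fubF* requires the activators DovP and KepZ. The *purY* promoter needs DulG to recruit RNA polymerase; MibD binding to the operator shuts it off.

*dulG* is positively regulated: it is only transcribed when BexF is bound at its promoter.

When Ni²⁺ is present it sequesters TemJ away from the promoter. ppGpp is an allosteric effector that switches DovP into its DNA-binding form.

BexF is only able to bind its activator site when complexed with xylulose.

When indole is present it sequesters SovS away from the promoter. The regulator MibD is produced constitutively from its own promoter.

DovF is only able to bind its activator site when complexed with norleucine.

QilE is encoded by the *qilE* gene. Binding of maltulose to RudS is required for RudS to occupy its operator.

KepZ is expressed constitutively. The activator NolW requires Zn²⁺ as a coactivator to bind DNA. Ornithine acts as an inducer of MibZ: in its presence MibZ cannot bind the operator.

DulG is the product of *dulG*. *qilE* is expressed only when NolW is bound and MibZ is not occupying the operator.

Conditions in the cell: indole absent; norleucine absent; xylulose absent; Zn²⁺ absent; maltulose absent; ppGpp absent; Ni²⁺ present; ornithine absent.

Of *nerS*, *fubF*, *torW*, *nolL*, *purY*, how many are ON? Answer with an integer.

0

Ni²⁺ is present, so TemJ is inactive.
Required activator TemJ is absent, so *nerS* is not transcribed.
→ *nerS* is OFF.
ppGpp is absent, so DovP is inactive.
KepZ is produced constitutively and is active.
Required activator DovP is absent, so *fubF* is not transcribed.
→ *fubF* is OFF.
Maltulose is absent, so RudS is inactive.
Norleucine is absent, so DovF is inactive.
Required activator DovF is absent, so *torW* is not transcribed.
→ *torW* is OFF.
Indole is absent, so SovS is active.
Zn²⁺ is absent, so NolW is inactive.
Ornithine is absent, so MibZ is active.
With repressor MibZ bound, *qilE* is not transcribed.
So QilE is not produced.
Required activator QilE is absent, so *nolL* is not transcribed.
→ *nolL* is OFF.
MibD is produced constitutively and is active.
Xylulose is absent, so BexF is inactive.
Required activator BexF is absent, so *dulG* is not transcribed.
So DulG is not produced.
With repressor MibD bound, *purY* is not transcribed.
→ *purY* is OFF.
0 of the 5 genes are transcribed.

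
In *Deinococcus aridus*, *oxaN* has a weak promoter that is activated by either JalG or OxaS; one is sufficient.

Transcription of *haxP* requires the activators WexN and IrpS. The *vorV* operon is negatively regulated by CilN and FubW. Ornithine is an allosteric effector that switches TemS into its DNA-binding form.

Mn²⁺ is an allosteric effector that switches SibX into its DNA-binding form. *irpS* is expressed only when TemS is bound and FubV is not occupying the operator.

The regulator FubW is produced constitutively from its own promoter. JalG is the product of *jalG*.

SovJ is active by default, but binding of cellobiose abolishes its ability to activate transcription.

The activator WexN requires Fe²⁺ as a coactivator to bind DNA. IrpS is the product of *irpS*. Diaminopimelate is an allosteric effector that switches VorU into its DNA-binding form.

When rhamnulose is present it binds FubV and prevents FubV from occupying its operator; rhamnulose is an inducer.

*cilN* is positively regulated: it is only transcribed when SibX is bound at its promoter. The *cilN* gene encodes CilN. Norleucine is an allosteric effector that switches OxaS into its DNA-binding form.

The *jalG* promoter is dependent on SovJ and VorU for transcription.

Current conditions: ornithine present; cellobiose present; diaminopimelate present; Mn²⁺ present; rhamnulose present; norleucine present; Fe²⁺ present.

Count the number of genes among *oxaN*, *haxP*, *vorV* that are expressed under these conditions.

2

Cellobiose is present, so SovJ is inactive.
Diaminopimelate is present, so VorU is active.
Required activator SovJ is absent, so *jalG* is not transcribed.
So JalG is not produced.
Norleucine is present, so OxaS is active.
Activator OxaS is present, so *oxaN* is transcribed.
→ *oxaN* is ON.
Fe²⁺ is present, so WexN is active.
Ornithine is present, so TemS is active.
Rhamnulose is present, so FubV is inactive.
No repressor is bound and TemS is active, so *irpS* is transcribed.
So IrpS is produced and active.
No repressor is bound and WexN and IrpS are active, so *haxP* is transcribed.
→ *haxP* is ON.
Mn²⁺ is present, so SibX is active.
No repressor is bound and SibX is active, so *cilN* is transcribed.
So CilN is produced and active.
FubW is produced constitutively and is active.
With repressor CilN bound, *vorV* is not transcribed.
→ *vorV* is OFF.
2 of the 3 genes are transcribed.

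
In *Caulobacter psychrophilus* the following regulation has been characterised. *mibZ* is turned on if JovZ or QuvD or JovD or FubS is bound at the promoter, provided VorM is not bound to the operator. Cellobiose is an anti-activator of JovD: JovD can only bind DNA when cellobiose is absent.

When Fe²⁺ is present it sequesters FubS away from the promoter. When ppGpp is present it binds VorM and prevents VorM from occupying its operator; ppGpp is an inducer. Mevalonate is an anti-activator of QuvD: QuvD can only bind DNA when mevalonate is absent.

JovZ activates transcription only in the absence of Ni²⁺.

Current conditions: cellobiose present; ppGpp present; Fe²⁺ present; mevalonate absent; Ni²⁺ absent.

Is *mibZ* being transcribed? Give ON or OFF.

Ni²⁺ is absent, so JovZ is active.
ppGpp is present, so VorM is inactive.
Mevalonate is absent, so QuvD is active.
Cellobiose is present, so JovD is inactive.
Fe²⁺ is present, so FubS is inactive.
Activator JovZ is present, so *mibZ* is transcribed.

ON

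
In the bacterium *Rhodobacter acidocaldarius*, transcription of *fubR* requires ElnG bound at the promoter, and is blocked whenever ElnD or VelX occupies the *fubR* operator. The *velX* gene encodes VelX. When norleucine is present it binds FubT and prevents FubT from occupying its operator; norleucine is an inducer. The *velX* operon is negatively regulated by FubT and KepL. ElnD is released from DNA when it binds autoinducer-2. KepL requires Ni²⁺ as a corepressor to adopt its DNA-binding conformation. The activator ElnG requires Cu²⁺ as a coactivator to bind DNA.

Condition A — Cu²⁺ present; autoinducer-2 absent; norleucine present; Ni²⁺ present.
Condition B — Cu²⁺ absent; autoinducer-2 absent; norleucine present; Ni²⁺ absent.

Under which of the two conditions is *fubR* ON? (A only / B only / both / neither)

Condition A:
Cu²⁺ is present, so ElnG is active.
Autoinducer-2 is absent, so ElnD is active.
Norleucine is present, so FubT is inactive.
Ni²⁺ is present, so KepL is active.
With repressor KepL bound, *velX* is not transcribed.
So VelX is not produced.
With repressor ElnD bound, *fubR* is not transcribed.
→ *fubR* is OFF in A.
Condition B:
Cu²⁺ is absent, so ElnG is inactive.
Autoinducer-2 is absent, so ElnD is active.
Norleucine is present, so FubT is inactive.
Ni²⁺ is absent, so KepL is inactive.
With no repressor bound, *velX* is transcribed.
So VelX is produced and active.
With repressor ElnD bound, *fubR* is not transcribed.
→ *fubR* is OFF in B.

neither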